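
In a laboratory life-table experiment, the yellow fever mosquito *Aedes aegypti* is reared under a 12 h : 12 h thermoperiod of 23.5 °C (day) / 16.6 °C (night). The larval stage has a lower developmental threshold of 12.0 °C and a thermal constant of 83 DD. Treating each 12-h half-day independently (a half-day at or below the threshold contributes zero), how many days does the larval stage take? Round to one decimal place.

Day half: max(0, 23.5 − 12.0) × 0.5 = 11.5 × 0.5 = 5.75 DD.
Night half: max(0, 16.6 − 12.0) × 0.5 = 4.6 × 0.5 = 2.30 DD.
Per 24 h: 8.05 DD/day.
Duration = 83 / 8.05 = 10.311 ≈ 10.3 days.

10.3 days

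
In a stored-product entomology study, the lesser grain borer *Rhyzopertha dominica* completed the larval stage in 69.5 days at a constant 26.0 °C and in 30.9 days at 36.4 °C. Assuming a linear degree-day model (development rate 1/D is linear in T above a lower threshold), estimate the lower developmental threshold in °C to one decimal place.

Under the model K = D·(T − T_b), so D₁·(T₁ − T_b) = D₂·(T₂ − T_b).
69.5·(26.0 − T_b) = 30.9·(36.4 − T_b)
T_b = (69.5·26.0 − 30.9·36.4) / (69.5 − 30.9) = 682.24 / 38.6 = 17.675 °C ≈ 17.7 °C.

17.7 °C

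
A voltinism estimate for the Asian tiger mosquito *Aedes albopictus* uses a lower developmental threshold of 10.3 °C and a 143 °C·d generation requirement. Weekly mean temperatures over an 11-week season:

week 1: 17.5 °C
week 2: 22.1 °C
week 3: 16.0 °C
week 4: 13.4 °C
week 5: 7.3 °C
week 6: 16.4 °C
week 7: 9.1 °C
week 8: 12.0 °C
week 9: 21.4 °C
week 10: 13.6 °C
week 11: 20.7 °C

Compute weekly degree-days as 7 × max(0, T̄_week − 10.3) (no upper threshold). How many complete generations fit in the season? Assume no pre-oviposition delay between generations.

Weekly DD (7 × max(0, T̄ − 10.3)): 50.4, 82.6, 39.9, 21.7, 0.0, 42.7, 0.0, 11.9, 77.7, 23.1, 72.8.
Season total = 422.8 DD.
Complete generations = ⌊422.8 / 143⌋ = 2.

2 generations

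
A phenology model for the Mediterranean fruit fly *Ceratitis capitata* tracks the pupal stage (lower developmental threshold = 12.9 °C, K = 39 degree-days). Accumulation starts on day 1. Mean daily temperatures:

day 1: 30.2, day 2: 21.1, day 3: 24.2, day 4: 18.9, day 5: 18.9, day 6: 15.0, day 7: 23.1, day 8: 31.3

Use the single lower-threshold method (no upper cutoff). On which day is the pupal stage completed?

Daily DD above 12.9 °C: 17.3, 8.2, 11.3, 6.0, 6.0, 2.1, 10.2, 18.4.
Cumulative: 17.3, 25.5, 36.8, 42.8, 48.8, 50.9, 61.1, 79.5.
The total first reaches 39 DD on day 4.

day 4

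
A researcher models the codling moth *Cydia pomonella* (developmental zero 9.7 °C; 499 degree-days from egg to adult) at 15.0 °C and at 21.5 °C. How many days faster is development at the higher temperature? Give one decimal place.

51.9 days

At 15.0 °C: 499 / (15.0 − 9.7) = 499 / 5.3 = 94.151 d.
At 21.5 °C: 499 / (21.5 − 9.7) = 499 / 11.8 = 42.288 d.
Difference = |94.151 − 42.288| = 51.863 ≈ 51.9 days.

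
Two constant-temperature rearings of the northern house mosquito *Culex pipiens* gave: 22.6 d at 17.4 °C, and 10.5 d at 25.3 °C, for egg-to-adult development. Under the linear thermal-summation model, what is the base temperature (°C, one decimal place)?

Under the model K = D·(T − T_b), so D₁·(T₁ − T_b) = D₂·(T₂ − T_b).
22.6·(17.4 − T_b) = 10.5·(25.3 − T_b)
T_b = (22.6·17.4 − 10.5·25.3) / (22.6 − 10.5) = 127.59 / 12.1 = 10.545 °C ≈ 10.5 °C.

10.5 °C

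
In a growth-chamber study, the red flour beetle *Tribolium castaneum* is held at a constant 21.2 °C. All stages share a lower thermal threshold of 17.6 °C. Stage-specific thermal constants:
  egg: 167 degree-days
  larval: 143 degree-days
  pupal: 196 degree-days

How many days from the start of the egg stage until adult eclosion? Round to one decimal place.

Daily accumulation at 21.2 °C = 21.2 − 17.6 = 3.6 DD/day.
Total K = 167 + 143 + 196 = 506 DD.
Total duration = 506 / 3.6 = 140.556 ≈ 140.6 days.

140.6 days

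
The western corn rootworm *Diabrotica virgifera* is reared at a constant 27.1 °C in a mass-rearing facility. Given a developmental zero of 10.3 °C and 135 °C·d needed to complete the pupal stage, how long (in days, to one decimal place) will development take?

Daily accumulation = 27.1 − 10.3 = 16.8 DD/day.
Duration = 135 / 16.8 = 8.036 ≈ 8.0 days.

8.0 days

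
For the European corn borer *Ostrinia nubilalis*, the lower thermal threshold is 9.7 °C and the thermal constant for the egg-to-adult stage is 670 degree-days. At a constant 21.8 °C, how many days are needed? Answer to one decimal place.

55.4 days

Daily accumulation = 21.8 − 9.7 = 12.1 DD/day.
Duration = 670 / 12.1 = 55.372 ≈ 55.4 days.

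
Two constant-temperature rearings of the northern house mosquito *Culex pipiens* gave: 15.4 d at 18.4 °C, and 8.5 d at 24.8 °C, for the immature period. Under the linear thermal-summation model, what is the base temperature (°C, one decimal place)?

10.5 °C

Under the model K = D·(T − T_b), so D₁·(T₁ − T_b) = D₂·(T₂ − T_b).
15.4·(18.4 − T_b) = 8.5·(24.8 − T_b)
T_b = (15.4·18.4 − 8.5·24.8) / (15.4 − 8.5) = 72.56 / 6.9 = 10.516 °C ≈ 10.5 °C.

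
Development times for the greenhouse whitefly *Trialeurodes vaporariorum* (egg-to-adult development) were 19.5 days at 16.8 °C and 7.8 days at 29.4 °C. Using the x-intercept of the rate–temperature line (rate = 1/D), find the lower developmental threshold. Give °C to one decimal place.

8.4 °C

Equal thermal constants: D₁(T₁ − T_b) = D₂(T₂ − T_b).
19.5·(16.8 − T_b) = 7.8·(29.4 − T_b)
T_b = (19.5·16.8 − 7.8·29.4) / (19.5 − 7.8) = 98.28 / 11.7 = 8.400 °C ≈ 8.4 °C.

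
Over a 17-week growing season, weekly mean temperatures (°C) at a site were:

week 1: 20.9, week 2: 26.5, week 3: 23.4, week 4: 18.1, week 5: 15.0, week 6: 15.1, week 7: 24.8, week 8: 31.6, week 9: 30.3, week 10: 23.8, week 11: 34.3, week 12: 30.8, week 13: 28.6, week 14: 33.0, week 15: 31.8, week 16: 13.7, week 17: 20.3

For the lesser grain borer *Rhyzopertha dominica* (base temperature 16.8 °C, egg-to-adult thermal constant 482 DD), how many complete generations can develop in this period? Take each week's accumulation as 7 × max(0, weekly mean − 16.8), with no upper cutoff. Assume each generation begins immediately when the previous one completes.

Weekly DD (7 × max(0, T̄ − 16.8)): 28.7, 67.9, 46.2, 9.1, 0.0, 0.0, 56.0, 103.6, 94.5, 49.0, 122.5, 98.0, 82.6, 113.4, 105.0, 0.0, 24.5.
Season total = 1001.0 DD.
Complete generations = ⌊1001.0 / 482⌋ = 2.

2 generations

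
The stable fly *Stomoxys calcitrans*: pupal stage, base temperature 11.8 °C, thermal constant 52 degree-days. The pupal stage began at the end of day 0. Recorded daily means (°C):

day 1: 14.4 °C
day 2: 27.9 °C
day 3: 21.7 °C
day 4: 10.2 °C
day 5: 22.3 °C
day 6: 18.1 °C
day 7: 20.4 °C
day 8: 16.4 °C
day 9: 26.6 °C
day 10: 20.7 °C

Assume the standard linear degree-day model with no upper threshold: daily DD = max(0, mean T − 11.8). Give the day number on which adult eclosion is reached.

Daily DD above 11.8 °C: 2.6, 16.1, 9.9, 0.0, 10.5, 6.3, 8.6, 4.6, 14.8, 8.9.
Cumulative: 2.6, 18.7, 28.6, 28.6, 39.1, 45.4, 54.0, 58.6, 73.4, 82.3.
The total first reaches 52 DD on day 7.

day 7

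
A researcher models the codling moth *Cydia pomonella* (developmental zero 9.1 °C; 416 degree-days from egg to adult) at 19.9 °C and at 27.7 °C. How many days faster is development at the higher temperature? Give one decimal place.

16.2 days

At 19.9 °C: 416 / (19.9 − 9.1) = 416 / 10.8 = 38.519 d.
At 27.7 °C: 416 / (27.7 − 9.1) = 416 / 18.6 = 22.366 d.
Difference = |38.519 − 22.366| = 16.153 ≈ 16.2 days.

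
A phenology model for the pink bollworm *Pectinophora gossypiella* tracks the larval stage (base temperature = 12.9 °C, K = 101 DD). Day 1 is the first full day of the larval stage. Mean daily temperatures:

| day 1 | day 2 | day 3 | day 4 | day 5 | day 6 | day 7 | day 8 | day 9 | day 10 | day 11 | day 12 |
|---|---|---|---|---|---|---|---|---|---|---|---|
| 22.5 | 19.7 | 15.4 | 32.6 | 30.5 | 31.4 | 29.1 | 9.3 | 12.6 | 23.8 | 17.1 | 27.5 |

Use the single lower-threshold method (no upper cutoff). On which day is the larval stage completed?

day 10

Daily DD above 12.9 °C: 9.6, 6.8, 2.5, 19.7, 17.6, 18.5, 16.2, 0.0, 0.0, 10.9, 4.2, 14.6.
Cumulative: 9.6, 16.4, 18.9, 38.6, 56.2, 74.7, 90.9, 90.9, 90.9, 101.8, 106.0, 120.6.
The total first reaches 101 DD on day 10.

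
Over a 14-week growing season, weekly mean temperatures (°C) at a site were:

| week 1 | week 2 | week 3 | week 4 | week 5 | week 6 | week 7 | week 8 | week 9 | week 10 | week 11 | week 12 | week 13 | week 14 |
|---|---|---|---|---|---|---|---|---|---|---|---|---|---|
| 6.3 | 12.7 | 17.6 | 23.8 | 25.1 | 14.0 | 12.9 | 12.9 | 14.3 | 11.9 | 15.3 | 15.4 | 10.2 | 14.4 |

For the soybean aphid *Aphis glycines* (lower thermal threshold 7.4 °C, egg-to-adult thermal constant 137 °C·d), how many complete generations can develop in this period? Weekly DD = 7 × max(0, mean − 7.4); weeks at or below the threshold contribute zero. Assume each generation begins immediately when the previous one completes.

Weekly DD (7 × max(0, T̄ − 7.4)): 0.0, 37.1, 71.4, 114.8, 123.9, 46.2, 38.5, 38.5, 48.3, 31.5, 55.3, 56.0, 19.6, 49.0.
Season total = 730.1 DD.
Complete generations = ⌊730.1 / 137⌋ = 5.

5 generations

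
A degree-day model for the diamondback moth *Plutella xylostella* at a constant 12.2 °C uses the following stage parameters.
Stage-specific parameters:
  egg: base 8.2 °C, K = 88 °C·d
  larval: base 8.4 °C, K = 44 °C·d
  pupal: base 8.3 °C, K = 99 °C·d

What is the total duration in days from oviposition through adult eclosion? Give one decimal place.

59.0 days

egg: 88 / (12.2 − 8.2) = 88 / 4.0 = 22.000 d.
larval: 44 / (12.2 − 8.4) = 44 / 3.8 = 11.579 d.
pupal: 99 / (12.2 − 8.3) = 99 / 3.9 = 25.385 d.
Sum = 58.964 ≈ 59.0 days.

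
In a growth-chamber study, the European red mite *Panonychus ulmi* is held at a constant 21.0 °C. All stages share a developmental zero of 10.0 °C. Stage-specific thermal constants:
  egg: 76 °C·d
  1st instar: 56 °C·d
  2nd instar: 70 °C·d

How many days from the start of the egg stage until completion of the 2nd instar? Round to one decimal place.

Daily accumulation at 21.0 °C = 21.0 − 10.0 = 11.0 DD/day.
Total K = 76 + 56 + 70 = 202 DD.
Total duration = 202 / 11.0 = 18.364 ≈ 18.4 days.

18.4 days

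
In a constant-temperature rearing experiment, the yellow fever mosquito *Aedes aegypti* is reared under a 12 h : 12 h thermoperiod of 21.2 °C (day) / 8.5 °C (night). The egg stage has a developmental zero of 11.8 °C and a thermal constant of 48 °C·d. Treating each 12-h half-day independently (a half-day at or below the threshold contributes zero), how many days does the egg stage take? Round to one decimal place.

10.2 days

Day half: max(0, 21.2 − 11.8) × 0.5 = 9.4 × 0.5 = 4.70 DD.
Night half: max(0, 8.5 − 11.8) × 0.5 = 0.0 × 0.5 = 0.00 DD.
Per 24 h: 4.70 DD/day.
Duration = 48 / 4.70 = 10.213 ≈ 10.2 days.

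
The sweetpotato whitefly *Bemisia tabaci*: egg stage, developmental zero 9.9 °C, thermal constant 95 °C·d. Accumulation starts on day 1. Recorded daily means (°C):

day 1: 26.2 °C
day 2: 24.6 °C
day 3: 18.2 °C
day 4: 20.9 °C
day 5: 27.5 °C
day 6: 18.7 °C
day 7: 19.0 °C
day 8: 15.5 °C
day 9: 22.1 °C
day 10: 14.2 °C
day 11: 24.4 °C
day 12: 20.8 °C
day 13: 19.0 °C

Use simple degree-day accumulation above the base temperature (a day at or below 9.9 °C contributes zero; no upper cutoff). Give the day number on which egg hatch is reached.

day 9

Daily DD above 9.9 °C: 16.3, 14.7, 8.3, 11.0, 17.6, 8.8, 9.1, 5.6, 12.2, 4.3, 14.5, 10.9, 9.1.
Cumulative: 16.3, 31.0, 39.3, 50.3, 67.9, 76.7, 85.8, 91.4, 103.6, 107.9, 122.4, 133.3, 142.4.
The total first reaches 95 DD on day 9.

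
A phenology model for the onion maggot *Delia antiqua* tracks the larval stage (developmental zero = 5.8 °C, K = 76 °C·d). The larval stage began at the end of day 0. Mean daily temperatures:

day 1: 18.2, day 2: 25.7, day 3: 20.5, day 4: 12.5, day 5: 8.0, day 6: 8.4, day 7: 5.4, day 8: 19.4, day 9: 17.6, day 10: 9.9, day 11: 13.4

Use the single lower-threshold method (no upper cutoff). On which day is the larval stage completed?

day 9

Daily DD above 5.8 °C: 12.4, 19.9, 14.7, 6.7, 2.2, 2.6, 0.0, 13.6, 11.8, 4.1, 7.6.
Cumulative: 12.4, 32.3, 47.0, 53.7, 55.9, 58.5, 58.5, 72.1, 83.9, 88.0, 95.6.
The total first reaches 76 DD on day 9.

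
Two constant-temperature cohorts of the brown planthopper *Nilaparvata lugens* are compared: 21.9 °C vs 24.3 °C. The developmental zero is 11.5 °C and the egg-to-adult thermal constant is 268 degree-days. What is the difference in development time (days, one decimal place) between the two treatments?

4.8 days

At 21.9 °C: 268 / (21.9 − 11.5) = 268 / 10.4 = 25.769 d.
At 24.3 °C: 268 / (24.3 − 11.5) = 268 / 12.8 = 20.938 d.
Difference = |25.769 − 20.938| = 4.832 ≈ 4.8 days.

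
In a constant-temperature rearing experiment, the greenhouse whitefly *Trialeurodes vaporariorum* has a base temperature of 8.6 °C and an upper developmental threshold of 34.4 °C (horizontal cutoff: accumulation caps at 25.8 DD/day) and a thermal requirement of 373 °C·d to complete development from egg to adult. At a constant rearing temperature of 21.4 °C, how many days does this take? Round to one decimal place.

29.1 days

Daily accumulation = 21.4 − 8.6 = 12.8 DD/day.
Duration = 373 / 12.8 = 29.141 ≈ 29.1 days.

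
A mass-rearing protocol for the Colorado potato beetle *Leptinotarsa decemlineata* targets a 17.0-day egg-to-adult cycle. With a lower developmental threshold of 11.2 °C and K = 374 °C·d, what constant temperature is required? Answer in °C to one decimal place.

33.2 °C

Required daily accumulation = 374 / 17.0 = 22.000 DD/day.
T = T_base + 22.000 = 11.2 + 22.000 = 33.200 ≈ 33.2 °C.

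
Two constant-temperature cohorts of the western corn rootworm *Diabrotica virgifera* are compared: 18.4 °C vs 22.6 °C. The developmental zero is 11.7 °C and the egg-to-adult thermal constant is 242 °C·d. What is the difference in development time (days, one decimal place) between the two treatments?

13.9 days

At 18.4 °C: 242 / (18.4 − 11.7) = 242 / 6.7 = 36.119 d.
At 22.6 °C: 242 / (22.6 − 11.7) = 242 / 10.9 = 22.202 d.
Difference = |36.119 − 22.202| = 13.918 ≈ 13.9 days.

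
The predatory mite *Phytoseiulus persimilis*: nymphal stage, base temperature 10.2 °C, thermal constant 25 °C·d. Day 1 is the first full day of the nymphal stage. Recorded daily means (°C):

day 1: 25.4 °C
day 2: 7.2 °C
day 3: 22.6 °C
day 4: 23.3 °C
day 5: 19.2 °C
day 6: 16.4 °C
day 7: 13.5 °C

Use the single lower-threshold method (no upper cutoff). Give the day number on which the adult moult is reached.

day 3

Daily DD above 10.2 °C: 15.2, 0.0, 12.4, 13.1, 9.0, 6.2, 3.3.
Cumulative: 15.2, 15.2, 27.6, 40.7, 49.7, 55.9, 59.2.
The total first reaches 25 DD on day 3.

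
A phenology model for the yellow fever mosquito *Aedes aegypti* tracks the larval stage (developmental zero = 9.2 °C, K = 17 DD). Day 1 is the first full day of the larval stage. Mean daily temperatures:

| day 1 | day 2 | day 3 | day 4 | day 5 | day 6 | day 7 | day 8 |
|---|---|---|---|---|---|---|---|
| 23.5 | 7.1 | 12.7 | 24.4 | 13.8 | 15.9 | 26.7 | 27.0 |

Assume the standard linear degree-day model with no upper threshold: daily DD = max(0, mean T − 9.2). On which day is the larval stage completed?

day 3

Daily DD above 9.2 °C: 14.3, 0.0, 3.5, 15.2, 4.6, 6.7, 17.5, 17.8.
Cumulative: 14.3, 14.3, 17.8, 33.0, 37.6, 44.3, 61.8, 79.6.
The total first reaches 17 DD on day 3.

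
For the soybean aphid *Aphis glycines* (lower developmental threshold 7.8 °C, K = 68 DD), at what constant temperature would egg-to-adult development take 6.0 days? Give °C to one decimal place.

Required daily accumulation = 68 / 6.0 = 11.333 DD/day.
T = T_base + 11.333 = 7.8 + 11.333 = 19.133 ≈ 19.1 °C.

19.1 °C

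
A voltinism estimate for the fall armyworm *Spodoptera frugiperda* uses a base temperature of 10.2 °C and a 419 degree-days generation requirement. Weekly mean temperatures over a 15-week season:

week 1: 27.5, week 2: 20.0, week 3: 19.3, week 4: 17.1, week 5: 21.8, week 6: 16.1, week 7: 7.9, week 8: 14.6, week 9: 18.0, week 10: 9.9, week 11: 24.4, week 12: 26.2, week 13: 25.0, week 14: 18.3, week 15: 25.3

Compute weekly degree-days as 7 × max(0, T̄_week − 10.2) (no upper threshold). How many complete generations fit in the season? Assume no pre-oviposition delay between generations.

Weekly DD (7 × max(0, T̄ − 10.2)): 121.1, 68.6, 63.7, 48.3, 81.2, 41.3, 0.0, 30.8, 54.6, 0.0, 99.4, 112.0, 103.6, 56.7, 105.7.
Season total = 987.0 DD.
Complete generations = ⌊987.0 / 419⌋ = 2.

2 generations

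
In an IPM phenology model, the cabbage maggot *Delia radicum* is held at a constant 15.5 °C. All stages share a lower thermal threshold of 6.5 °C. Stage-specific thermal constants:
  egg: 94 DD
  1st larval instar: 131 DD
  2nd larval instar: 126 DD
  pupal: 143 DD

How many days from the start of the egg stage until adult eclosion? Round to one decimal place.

Daily accumulation at 15.5 °C = 15.5 − 6.5 = 9.0 DD/day.
Total K = 94 + 131 + 126 + 143 = 494 DD.
Total duration = 494 / 9.0 = 54.889 ≈ 54.9 days.

54.9 days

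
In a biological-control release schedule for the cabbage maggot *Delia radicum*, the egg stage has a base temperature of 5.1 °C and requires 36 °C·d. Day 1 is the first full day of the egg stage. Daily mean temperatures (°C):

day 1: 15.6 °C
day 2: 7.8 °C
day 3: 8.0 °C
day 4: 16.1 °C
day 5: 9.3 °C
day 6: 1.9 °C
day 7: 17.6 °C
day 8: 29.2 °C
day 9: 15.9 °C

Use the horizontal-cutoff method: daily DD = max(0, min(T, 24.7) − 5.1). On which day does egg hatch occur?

day 7

Daily DD above 5.1 °C (capped at 19.6): 10.5, 2.7, 2.9, 11.0, 4.2, 0.0, 12.5, 19.6, 10.8.
Cumulative: 10.5, 13.2, 16.1, 27.1, 31.3, 31.3, 43.8, 63.4, 74.2.
The total first reaches 36 DD on day 7.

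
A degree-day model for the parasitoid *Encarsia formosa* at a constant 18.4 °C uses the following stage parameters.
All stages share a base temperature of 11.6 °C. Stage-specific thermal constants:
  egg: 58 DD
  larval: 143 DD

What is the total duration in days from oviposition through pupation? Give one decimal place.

29.6 days

Daily accumulation at 18.4 °C = 18.4 − 11.6 = 6.8 DD/day.
Total K = 58 + 143 = 201 DD.
Total duration = 201 / 6.8 = 29.559 ≈ 29.6 days.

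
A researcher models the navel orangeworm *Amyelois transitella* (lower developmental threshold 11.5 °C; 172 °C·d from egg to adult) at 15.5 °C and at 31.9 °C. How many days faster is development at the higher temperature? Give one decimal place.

At 15.5 °C: 172 / (15.5 − 11.5) = 172 / 4.0 = 43.000 d.
At 31.9 °C: 172 / (31.9 − 11.5) = 172 / 20.4 = 8.431 d.
Difference = |43.000 − 8.431| = 34.569 ≈ 34.6 days.

34.6 days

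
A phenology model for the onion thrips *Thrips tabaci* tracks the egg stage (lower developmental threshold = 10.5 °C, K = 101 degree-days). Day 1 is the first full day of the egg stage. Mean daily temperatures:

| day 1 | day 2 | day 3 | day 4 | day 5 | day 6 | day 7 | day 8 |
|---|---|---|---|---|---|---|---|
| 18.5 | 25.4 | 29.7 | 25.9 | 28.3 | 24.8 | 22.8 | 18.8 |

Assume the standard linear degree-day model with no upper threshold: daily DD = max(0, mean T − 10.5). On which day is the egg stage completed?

day 7

Daily DD above 10.5 °C: 8.0, 14.9, 19.2, 15.4, 17.8, 14.3, 12.3, 8.3.
Cumulative: 8.0, 22.9, 42.1, 57.5, 75.3, 89.6, 101.9, 110.2.
The total first reaches 101 DD on day 7.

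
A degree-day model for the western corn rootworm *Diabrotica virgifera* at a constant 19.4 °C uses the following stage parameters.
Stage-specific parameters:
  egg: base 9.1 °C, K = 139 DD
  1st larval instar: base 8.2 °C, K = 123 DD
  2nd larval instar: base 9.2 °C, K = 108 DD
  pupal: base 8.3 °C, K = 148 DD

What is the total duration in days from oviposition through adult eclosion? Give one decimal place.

48.4 days

egg: 139 / (19.4 − 9.1) = 139 / 10.3 = 13.495 d.
1st larval instar: 123 / (19.4 − 8.2) = 123 / 11.2 = 10.982 d.
2nd larval instar: 108 / (19.4 − 9.2) = 108 / 10.2 = 10.588 d.
pupal: 148 / (19.4 − 8.3) = 148 / 11.1 = 13.333 d.
Sum = 48.399 ≈ 48.4 days.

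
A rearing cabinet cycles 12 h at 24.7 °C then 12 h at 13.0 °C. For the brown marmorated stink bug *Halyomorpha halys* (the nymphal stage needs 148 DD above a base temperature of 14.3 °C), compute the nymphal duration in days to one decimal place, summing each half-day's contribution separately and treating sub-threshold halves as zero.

Day half: max(0, 24.7 − 14.3) × 0.5 = 10.4 × 0.5 = 5.20 DD.
Night half: max(0, 13.0 − 14.3) × 0.5 = 0.0 × 0.5 = 0.00 DD.
Per 24 h: 5.20 DD/day.
Duration = 148 / 5.20 = 28.462 ≈ 28.5 days.

28.5 days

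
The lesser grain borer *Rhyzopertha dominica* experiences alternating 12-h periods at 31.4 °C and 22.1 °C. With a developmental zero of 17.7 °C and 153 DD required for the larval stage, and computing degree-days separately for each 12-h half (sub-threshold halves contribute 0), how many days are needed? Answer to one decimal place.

16.9 days

Day half: max(0, 31.4 − 17.7) × 0.5 = 13.7 × 0.5 = 6.85 DD.
Night half: max(0, 22.1 − 17.7) × 0.5 = 4.4 × 0.5 = 2.20 DD.
Per 24 h: 9.05 DD/day.
Duration = 153 / 9.05 = 16.906 ≈ 16.9 days.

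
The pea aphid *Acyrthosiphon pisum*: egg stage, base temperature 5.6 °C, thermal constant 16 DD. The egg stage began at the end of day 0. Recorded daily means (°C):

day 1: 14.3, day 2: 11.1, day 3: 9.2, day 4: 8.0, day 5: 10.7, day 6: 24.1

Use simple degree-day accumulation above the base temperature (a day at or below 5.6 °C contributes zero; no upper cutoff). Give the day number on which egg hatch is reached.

day 3

Daily DD above 5.6 °C: 8.7, 5.5, 3.6, 2.4, 5.1, 18.5.
Cumulative: 8.7, 14.2, 17.8, 20.2, 25.3, 43.8.
The total first reaches 16 DD on day 3.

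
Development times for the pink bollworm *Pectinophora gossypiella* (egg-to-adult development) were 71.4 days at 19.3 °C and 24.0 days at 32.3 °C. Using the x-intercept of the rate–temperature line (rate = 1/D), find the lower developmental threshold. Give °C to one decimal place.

Linear rate model ⇒ the product D·(T − T_b) is constant across temperatures.
71.4·(19.3 − T_b) = 24.0·(32.3 − T_b)
T_b = (71.4·19.3 − 24.0·32.3) / (71.4 − 24.0) = 602.82 / 47.4 = 12.718 °C ≈ 12.7 °C.

12.7 °C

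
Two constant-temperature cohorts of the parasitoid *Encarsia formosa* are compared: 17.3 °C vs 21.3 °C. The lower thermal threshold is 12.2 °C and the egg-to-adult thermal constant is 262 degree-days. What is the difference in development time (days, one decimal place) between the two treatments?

At 17.3 °C: 262 / (17.3 − 12.2) = 262 / 5.1 = 51.373 d.
At 21.3 °C: 262 / (21.3 − 12.2) = 262 / 9.1 = 28.791 d.
Difference = |51.373 − 28.791| = 22.581 ≈ 22.6 days.

22.6 days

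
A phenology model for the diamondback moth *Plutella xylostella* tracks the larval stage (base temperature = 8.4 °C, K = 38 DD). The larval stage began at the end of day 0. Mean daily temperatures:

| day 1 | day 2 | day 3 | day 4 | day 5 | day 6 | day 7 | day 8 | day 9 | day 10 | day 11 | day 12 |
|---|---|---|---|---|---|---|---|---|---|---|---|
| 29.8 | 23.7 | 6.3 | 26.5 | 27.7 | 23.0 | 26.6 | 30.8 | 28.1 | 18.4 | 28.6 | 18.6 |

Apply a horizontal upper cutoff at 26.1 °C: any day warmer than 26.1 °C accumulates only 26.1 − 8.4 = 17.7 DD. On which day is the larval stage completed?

Daily DD above 8.4 °C (capped at 17.7): 17.7, 15.3, 0.0, 17.7, 17.7, 14.6, 17.7, 17.7, 17.7, 10.0, 17.7, 10.2.
Cumulative: 17.7, 33.0, 33.0, 50.7, 68.4, 83.0, 100.7, 118.4, 136.1, 146.1, 163.8, 174.0.
The total first reaches 38 DD on day 4.

day 4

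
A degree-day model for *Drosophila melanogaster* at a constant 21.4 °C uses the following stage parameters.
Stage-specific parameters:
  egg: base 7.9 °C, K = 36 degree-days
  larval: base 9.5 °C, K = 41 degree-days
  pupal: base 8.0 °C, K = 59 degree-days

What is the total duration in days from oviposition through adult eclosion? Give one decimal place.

egg: 36 / (21.4 − 7.9) = 36 / 13.5 = 2.667 d.
larval: 41 / (21.4 − 9.5) = 41 / 11.9 = 3.445 d.
pupal: 59 / (21.4 − 8.0) = 59 / 13.4 = 4.403 d.
Sum = 10.515 ≈ 10.5 days.

10.5 days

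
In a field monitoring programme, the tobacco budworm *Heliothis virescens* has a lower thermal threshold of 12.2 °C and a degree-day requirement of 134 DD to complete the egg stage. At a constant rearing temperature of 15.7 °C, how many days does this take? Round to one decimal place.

Daily accumulation = 15.7 − 12.2 = 3.5 DD/day.
Duration = 134 / 3.5 = 38.286 ≈ 38.3 days.

38.3 days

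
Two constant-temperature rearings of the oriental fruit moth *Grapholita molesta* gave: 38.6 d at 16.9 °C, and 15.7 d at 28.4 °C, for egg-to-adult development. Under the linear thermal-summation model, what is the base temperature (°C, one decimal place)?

9.0 °C

Under the model K = D·(T − T_b), so D₁·(T₁ − T_b) = D₂·(T₂ − T_b).
38.6·(16.9 − T_b) = 15.7·(28.4 − T_b)
T_b = (38.6·16.9 − 15.7·28.4) / (38.6 − 15.7) = 206.46 / 22.9 = 9.016 °C ≈ 9.0 °C.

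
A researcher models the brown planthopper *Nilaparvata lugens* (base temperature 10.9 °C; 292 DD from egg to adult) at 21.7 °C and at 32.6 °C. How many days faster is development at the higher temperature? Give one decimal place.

13.6 days

At 21.7 °C: 292 / (21.7 − 10.9) = 292 / 10.8 = 27.037 d.
At 32.6 °C: 292 / (32.6 − 10.9) = 292 / 21.7 = 13.456 d.
Difference = |27.037 − 13.456| = 13.581 ≈ 13.6 days.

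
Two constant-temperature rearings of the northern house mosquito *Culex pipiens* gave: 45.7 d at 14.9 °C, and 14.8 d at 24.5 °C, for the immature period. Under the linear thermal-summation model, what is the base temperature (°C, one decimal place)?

Linear rate model ⇒ the product D·(T − T_b) is constant across temperatures.
45.7·(14.9 − T_b) = 14.8·(24.5 − T_b)
T_b = (45.7·14.9 − 14.8·24.5) / (45.7 − 14.8) = 318.33 / 30.9 = 10.302 °C ≈ 10.3 °C.

10.3 °C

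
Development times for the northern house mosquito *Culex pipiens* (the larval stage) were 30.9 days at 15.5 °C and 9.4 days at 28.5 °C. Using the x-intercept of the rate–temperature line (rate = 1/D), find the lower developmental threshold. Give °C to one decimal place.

9.8 °C

Equal thermal constants: D₁(T₁ − T_b) = D₂(T₂ − T_b).
30.9·(15.5 − T_b) = 9.4·(28.5 − T_b)
T_b = (30.9·15.5 − 9.4·28.5) / (30.9 − 9.4) = 211.05 / 21.5 = 9.816 °C ≈ 9.8 °C.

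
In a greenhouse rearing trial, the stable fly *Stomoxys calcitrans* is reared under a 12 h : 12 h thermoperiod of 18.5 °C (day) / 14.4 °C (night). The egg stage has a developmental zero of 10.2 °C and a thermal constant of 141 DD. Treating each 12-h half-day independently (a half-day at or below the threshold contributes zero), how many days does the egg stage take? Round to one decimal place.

22.6 days

Day half: max(0, 18.5 − 10.2) × 0.5 = 8.3 × 0.5 = 4.15 DD.
Night half: max(0, 14.4 − 10.2) × 0.5 = 4.2 × 0.5 = 2.10 DD.
Per 24 h: 6.25 DD/day.
Duration = 141 / 6.25 = 22.560 ≈ 22.6 days.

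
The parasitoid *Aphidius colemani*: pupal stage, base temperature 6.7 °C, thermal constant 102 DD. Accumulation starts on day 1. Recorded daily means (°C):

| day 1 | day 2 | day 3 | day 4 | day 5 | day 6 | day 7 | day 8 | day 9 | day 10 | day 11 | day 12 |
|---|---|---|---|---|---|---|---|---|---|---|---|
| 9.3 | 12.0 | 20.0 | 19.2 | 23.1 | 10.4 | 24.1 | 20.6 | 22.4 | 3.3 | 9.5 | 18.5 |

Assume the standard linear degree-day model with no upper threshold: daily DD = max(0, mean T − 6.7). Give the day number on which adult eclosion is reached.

day 11

Daily DD above 6.7 °C: 2.6, 5.3, 13.3, 12.5, 16.4, 3.7, 17.4, 13.9, 15.7, 0.0, 2.8, 11.8.
Cumulative: 2.6, 7.9, 21.2, 33.7, 50.1, 53.8, 71.2, 85.1, 100.8, 100.8, 103.6, 115.4.
The total first reaches 102 DD on day 11.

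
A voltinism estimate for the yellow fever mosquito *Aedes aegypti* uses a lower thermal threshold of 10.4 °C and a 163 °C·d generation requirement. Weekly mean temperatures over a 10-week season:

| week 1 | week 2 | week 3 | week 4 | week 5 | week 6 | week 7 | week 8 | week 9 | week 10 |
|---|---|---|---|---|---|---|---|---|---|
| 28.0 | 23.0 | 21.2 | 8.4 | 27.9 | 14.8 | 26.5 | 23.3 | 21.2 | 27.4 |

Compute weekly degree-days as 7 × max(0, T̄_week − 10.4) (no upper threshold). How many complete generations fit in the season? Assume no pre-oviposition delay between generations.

5 generations

Weekly DD (7 × max(0, T̄ − 10.4)): 123.2, 88.2, 75.6, 0.0, 122.5, 30.8, 112.7, 90.3, 75.6, 119.0.
Season total = 837.9 DD.
Complete generations = ⌊837.9 / 163⌋ = 5.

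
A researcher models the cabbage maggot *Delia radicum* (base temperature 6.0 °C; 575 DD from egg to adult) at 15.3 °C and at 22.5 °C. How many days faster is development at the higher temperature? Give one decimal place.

At 15.3 °C: 575 / (15.3 − 6.0) = 575 / 9.3 = 61.828 d.
At 22.5 °C: 575 / (22.5 − 6.0) = 575 / 16.5 = 34.848 d.
Difference = |61.828 − 34.848| = 26.979 ≈ 27.0 days.

27.0 days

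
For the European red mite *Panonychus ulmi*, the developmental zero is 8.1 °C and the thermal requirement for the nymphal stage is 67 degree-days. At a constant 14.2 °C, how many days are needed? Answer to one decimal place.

11.0 days

Daily accumulation = 14.2 − 8.1 = 6.1 DD/day.
Duration = 67 / 6.1 = 10.984 ≈ 11.0 days.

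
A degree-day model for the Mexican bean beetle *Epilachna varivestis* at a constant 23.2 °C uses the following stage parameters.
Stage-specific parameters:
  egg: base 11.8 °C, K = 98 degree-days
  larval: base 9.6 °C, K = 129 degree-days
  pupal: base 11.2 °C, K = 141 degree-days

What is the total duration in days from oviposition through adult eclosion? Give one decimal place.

29.8 days

egg: 98 / (23.2 − 11.8) = 98 / 11.4 = 8.596 d.
larval: 129 / (23.2 − 9.6) = 129 / 13.6 = 9.485 d.
pupal: 141 / (23.2 − 11.2) = 141 / 12.0 = 11.750 d.
Sum = 29.832 ≈ 29.8 days.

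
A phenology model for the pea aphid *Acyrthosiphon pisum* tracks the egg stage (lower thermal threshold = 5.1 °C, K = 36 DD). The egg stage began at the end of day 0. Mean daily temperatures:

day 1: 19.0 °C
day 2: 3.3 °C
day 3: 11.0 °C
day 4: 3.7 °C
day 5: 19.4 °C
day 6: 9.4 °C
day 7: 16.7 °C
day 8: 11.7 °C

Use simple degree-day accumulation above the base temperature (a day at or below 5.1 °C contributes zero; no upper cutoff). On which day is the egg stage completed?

Daily DD above 5.1 °C: 13.9, 0.0, 5.9, 0.0, 14.3, 4.3, 11.6, 6.6.
Cumulative: 13.9, 13.9, 19.8, 19.8, 34.1, 38.4, 50.0, 56.6.
The total first reaches 36 DD on day 6.

day 6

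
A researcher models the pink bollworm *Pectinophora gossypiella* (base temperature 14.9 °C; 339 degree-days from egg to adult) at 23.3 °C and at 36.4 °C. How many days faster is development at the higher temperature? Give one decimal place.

At 23.3 °C: 339 / (23.3 − 14.9) = 339 / 8.4 = 40.357 d.
At 36.4 °C: 339 / (36.4 − 14.9) = 339 / 21.5 = 15.767 d.
Difference = |40.357 − 15.767| = 24.590 ≈ 24.6 days.

24.6 days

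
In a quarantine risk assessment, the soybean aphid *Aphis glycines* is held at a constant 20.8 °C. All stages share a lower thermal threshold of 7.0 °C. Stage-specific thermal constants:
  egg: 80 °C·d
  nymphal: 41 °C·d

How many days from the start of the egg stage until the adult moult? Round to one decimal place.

8.8 days

Daily accumulation at 20.8 °C = 20.8 − 7.0 = 13.8 DD/day.
Total K = 80 + 41 = 121 DD.
Total duration = 121 / 13.8 = 8.768 ≈ 8.8 days.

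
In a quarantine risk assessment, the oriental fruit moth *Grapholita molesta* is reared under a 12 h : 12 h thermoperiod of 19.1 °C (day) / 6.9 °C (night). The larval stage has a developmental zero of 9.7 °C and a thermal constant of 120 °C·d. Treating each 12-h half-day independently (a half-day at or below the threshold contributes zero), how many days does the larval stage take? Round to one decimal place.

25.5 days

Day half: max(0, 19.1 − 9.7) × 0.5 = 9.4 × 0.5 = 4.70 DD.
Night half: max(0, 6.9 − 9.7) × 0.5 = 0.0 × 0.5 = 0.00 DD.
Per 24 h: 4.70 DD/day.
Duration = 120 / 4.70 = 25.532 ≈ 25.5 days.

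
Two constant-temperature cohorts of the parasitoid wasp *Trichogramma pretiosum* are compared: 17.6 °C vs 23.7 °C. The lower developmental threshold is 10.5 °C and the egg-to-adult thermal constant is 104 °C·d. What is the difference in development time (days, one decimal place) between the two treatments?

At 17.6 °C: 104 / (17.6 − 10.5) = 104 / 7.1 = 14.648 d.
At 23.7 °C: 104 / (23.7 − 10.5) = 104 / 13.2 = 7.879 d.
Difference = |14.648 − 7.879| = 6.769 ≈ 6.8 days.

6.8 days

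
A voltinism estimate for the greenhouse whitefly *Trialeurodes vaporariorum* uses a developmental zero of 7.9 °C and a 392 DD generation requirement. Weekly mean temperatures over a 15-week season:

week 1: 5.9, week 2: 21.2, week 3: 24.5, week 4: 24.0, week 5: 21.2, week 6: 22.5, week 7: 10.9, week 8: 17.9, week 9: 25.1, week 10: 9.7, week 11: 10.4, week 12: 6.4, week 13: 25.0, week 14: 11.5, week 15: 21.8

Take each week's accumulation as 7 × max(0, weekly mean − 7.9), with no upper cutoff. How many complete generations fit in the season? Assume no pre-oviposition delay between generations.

Weekly DD (7 × max(0, T̄ − 7.9)): 0.0, 93.1, 116.2, 112.7, 93.1, 102.2, 21.0, 70.0, 120.4, 12.6, 17.5, 0.0, 119.7, 25.2, 97.3.
Season total = 1001.0 DD.
Complete generations = ⌊1001.0 / 392⌋ = 2.

2 generations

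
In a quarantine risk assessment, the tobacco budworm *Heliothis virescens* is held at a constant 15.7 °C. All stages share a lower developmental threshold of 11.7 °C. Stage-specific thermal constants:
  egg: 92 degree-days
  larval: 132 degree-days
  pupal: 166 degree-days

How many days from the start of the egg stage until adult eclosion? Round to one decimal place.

Daily accumulation at 15.7 °C = 15.7 − 11.7 = 4.0 DD/day.
Total K = 92 + 132 + 166 = 390 DD.
Total duration = 390 / 4.0 = 97.500 ≈ 97.5 days.

97.5 days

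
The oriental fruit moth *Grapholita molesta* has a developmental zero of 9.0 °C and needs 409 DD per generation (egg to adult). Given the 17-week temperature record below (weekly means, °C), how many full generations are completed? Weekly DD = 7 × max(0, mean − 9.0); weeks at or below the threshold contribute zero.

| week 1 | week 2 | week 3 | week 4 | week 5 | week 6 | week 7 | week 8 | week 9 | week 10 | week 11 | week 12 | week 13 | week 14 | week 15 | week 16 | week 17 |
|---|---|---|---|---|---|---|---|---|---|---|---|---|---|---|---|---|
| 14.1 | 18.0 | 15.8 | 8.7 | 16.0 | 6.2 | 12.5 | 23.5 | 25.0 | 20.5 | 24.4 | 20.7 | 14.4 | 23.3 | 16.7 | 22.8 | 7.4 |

2 generations

Weekly DD (7 × max(0, T̄ − 9.0)): 35.7, 63.0, 47.6, 0.0, 49.0, 0.0, 24.5, 101.5, 112.0, 80.5, 107.8, 81.9, 37.8, 100.1, 53.9, 96.6, 0.0.
Season total = 991.9 DD.
Complete generations = ⌊991.9 / 409⌋ = 2.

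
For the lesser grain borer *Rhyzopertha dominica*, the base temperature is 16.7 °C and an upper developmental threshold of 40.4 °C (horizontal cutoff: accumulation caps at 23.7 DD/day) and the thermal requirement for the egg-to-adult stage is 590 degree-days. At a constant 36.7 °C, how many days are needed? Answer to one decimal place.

29.5 days

Daily accumulation = 36.7 − 16.7 = 20.0 DD/day.
Duration = 590 / 20.0 = 29.500 ≈ 29.5 days.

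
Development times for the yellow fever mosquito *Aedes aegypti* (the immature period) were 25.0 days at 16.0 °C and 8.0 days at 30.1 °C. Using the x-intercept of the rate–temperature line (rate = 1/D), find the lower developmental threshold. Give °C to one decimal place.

Linear rate model ⇒ the product D·(T − T_b) is constant across temperatures.
25.0·(16.0 − T_b) = 8.0·(30.1 − T_b)
T_b = (25.0·16.0 − 8.0·30.1) / (25.0 − 8.0) = 159.20 / 17.0 = 9.365 °C ≈ 9.4 °C.

9.4 °C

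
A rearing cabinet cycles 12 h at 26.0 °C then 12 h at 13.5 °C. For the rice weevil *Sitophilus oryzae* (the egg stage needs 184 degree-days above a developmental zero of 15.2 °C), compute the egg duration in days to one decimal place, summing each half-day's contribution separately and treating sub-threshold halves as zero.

Day half: max(0, 26.0 − 15.2) × 0.5 = 10.8 × 0.5 = 5.40 DD.
Night half: max(0, 13.5 − 15.2) × 0.5 = 0.0 × 0.5 = 0.00 DD.
Per 24 h: 5.40 DD/day.
Duration = 184 / 5.40 = 34.074 ≈ 34.1 days.

34.1 days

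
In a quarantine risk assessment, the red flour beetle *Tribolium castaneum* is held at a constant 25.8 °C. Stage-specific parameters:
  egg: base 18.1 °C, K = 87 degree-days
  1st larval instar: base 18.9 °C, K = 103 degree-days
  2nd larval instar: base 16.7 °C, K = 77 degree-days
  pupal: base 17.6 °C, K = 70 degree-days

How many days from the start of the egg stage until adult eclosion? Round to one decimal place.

43.2 days

egg: 87 / (25.8 − 18.1) = 87 / 7.7 = 11.299 d.
1st larval instar: 103 / (25.8 − 18.9) = 103 / 6.9 = 14.928 d.
2nd larval instar: 77 / (25.8 − 16.7) = 77 / 9.1 = 8.462 d.
pupal: 70 / (25.8 − 17.6) = 70 / 8.2 = 8.537 d.
Sum = 43.224 ≈ 43.2 days.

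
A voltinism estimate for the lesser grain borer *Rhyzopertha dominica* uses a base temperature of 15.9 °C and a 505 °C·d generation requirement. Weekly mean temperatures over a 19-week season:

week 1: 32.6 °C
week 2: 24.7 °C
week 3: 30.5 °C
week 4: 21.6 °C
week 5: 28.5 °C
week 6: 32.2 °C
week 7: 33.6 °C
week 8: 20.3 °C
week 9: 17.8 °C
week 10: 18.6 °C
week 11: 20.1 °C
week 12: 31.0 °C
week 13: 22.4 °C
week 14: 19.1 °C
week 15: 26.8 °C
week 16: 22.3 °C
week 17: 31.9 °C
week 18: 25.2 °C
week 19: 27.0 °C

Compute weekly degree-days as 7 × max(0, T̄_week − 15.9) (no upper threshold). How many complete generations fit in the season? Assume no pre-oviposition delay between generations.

2 generations

Weekly DD (7 × max(0, T̄ − 15.9)): 116.9, 61.6, 102.2, 39.9, 88.2, 114.1, 123.9, 30.8, 13.3, 18.9, 29.4, 105.7, 45.5, 22.4, 76.3, 44.8, 112.0, 65.1, 77.7.
Season total = 1288.7 DD.
Complete generations = ⌊1288.7 / 505⌋ = 2.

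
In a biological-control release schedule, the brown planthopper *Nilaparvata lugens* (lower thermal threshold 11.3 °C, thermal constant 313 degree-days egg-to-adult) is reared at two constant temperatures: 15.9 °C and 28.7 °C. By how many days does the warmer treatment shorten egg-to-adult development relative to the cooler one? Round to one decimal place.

50.1 days

At 15.9 °C: 313 / (15.9 − 11.3) = 313 / 4.6 = 68.043 d.
At 28.7 °C: 313 / (28.7 − 11.3) = 313 / 17.4 = 17.989 d.
Difference = |68.043 − 17.989| = 50.055 ≈ 50.1 days.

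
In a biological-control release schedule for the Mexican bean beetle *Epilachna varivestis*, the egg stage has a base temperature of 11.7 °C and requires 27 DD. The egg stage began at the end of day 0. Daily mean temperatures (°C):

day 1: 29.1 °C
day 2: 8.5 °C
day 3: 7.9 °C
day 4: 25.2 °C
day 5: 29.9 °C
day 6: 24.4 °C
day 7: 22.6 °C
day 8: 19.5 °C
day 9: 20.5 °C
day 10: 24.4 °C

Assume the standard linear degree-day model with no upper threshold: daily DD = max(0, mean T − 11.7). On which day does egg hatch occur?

day 4

Daily DD above 11.7 °C: 17.4, 0.0, 0.0, 13.5, 18.2, 12.7, 10.9, 7.8, 8.8, 12.7.
Cumulative: 17.4, 17.4, 17.4, 30.9, 49.1, 61.8, 72.7, 80.5, 89.3, 102.0.
The total first reaches 27 DD on day 4.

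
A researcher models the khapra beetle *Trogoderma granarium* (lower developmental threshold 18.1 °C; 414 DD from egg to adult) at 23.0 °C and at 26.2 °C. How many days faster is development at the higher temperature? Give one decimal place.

33.4 days

At 23.0 °C: 414 / (23.0 − 18.1) = 414 / 4.9 = 84.490 d.
At 26.2 °C: 414 / (26.2 − 18.1) = 414 / 8.1 = 51.111 d.
Difference = |84.490 − 51.111| = 33.379 ≈ 33.4 days.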